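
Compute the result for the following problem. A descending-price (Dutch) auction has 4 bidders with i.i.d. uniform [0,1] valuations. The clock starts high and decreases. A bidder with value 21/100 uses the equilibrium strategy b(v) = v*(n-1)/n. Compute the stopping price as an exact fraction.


Step 1: Dutch auctions are strategically equivalent to first-price auctions
Step 2: The equilibrium bid is b(v) = v*(n-1)/n
Step 3: b = 21/100 * 3/4
Step 4: b = 63/400

63/400


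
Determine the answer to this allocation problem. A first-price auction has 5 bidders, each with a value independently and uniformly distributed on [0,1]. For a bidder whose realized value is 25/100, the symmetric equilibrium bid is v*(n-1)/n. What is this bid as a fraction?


Step 1: The symmetric BNE bidding function is b(v) = v * (n-1) / n
Step 2: Substitute v = 1/4 and n = 5
Step 3: b = 1/4 * 4/5
Step 4: b = 1/5

1/5


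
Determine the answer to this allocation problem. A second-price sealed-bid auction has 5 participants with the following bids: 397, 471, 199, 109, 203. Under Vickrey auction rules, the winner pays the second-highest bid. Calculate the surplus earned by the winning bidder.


Step 1: Sort bids in descending order: 471, 397, 203, 199, 109
Step 2: The winning bid is the highest: 471
Step 3: The payment equals the second-highest bid: 397
Step 4: Surplus = winner's bid - payment = 471 - 397 = 74

74


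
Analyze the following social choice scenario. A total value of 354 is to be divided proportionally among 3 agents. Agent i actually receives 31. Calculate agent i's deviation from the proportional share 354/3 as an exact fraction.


Step 1: Proportional share = 354/3 = 118
Step 2: Agent's actual allocation = 31
Step 3: Excess = 31 - 118 = -87

-87


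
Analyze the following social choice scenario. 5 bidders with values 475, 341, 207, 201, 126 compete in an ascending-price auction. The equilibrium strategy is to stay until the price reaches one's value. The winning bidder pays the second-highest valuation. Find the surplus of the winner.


Step 1: Identify the highest value: 475
Step 2: Identify the second-highest value: 341
Step 3: The final price = second-highest value = 341
Step 4: Surplus = 475 - 341 = 134

134


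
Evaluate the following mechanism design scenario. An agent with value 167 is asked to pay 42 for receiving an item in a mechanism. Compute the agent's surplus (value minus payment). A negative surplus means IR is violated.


Step 1: Surplus = value - payment = 167 - 42 = 125
Step 2: IR is satisfied (surplus >= 0)

125


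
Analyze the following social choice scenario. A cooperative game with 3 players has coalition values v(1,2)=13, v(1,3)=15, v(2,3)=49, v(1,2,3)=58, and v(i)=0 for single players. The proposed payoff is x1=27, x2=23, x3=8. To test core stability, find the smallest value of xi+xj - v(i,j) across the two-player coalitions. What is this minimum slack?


Step 1: Slack for coalition (1,2): x1+x2 - v12 = 50 - 13 = 37
Step 2: Slack for coalition (1,3): x1+x3 - v13 = 35 - 15 = 20
Step 3: Slack for coalition (2,3): x2+x3 - v23 = 31 - 49 = -18
Step 4: Minimum slack = min(37, 20, -18) = -18, attained by (2,3); coalition (2,3) can block (slack < 0), so the allocation is not in the core

-18


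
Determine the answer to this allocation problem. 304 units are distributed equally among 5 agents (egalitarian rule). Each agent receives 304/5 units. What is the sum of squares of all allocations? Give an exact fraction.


Step 1: Each agent's share = 304/5
Step 2: Square of each share = (304/5)^2 = 92416/25
Step 3: Sum of squares = 5 * 92416/25 = 92416/5

92416/5


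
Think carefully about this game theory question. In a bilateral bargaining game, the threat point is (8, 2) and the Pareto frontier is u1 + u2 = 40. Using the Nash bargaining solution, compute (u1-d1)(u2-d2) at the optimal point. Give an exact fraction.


Step 1: The Nash solution splits surplus symmetrically above the disagreement point
Step 2: u1 = (total + d1 - d2)/2 = (40 + 8 - 2)/2 = 23
Step 3: u2 = (total - d1 + d2)/2 = (40 - 8 + 2)/2 = 17
Step 4: Nash product = (23 - 8) * (17 - 2)
Step 5: = 15 * 15 = 225

225


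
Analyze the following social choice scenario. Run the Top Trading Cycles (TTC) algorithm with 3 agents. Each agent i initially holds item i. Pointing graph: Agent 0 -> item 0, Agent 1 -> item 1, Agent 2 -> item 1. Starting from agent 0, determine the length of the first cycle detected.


Step 1: Trace the pointer graph from agent 0: 0 -> 0
Step 2: A cycle is detected when we revisit agent 0
Step 3: The cycle is: 0 -> 0
Step 4: Cycle length = 1

1


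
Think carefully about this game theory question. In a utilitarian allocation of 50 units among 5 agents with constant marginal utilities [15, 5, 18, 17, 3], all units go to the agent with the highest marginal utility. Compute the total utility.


Step 1: The marginal utilities are [15, 5, 18, 17, 3]
Step 2: The highest marginal utility is 18
Step 3: All 50 units go to that agent
Step 4: Total utility = 18 * 50 = 900

900


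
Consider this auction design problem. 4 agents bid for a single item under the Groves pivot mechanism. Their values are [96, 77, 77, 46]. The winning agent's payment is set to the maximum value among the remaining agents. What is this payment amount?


Step 1: The efficient winner is agent 0 with value 96
Step 2: Other agents' values: [77, 77, 46]
Step 3: Pivot payment = max(others) = 77
Step 4: The winner pays 77

77


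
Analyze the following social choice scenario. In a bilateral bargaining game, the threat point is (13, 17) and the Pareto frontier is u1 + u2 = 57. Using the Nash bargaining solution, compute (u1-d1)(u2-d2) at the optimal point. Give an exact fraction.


Step 1: The Nash solution splits surplus symmetrically above the disagreement point
Step 2: u1 = (total + d1 - d2)/2 = (57 + 13 - 17)/2 = 53/2
Step 3: u2 = (total - d1 + d2)/2 = (57 - 13 + 17)/2 = 61/2
Step 4: Nash product = (53/2 - 13) * (61/2 - 17)
Step 5: = 27/2 * 27/2 = 729/4

729/4


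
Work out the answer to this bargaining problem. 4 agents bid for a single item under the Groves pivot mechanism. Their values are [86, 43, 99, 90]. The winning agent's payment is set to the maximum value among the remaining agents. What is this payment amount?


Step 1: The efficient winner is agent 2 with value 99
Step 2: Other agents' values: [86, 43, 90]
Step 3: Pivot payment = max(others) = 90
Step 4: The winner pays 90

90


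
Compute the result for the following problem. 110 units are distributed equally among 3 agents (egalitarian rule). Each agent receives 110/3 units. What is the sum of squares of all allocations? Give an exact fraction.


Step 1: Each agent's share = 110/3
Step 2: Square of each share = (110/3)^2 = 12100/9
Step 3: Sum of squares = 3 * 12100/9 = 12100/3

12100/3


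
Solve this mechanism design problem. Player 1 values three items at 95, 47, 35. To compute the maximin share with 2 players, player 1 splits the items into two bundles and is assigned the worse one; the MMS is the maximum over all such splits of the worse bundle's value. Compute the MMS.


Step 1: Item values = 95, 47, 35
Step 2: Enumerate all 2-bundle partitions and take the smaller bundle:
  Partition 1: {95} vs {47,35} -> bundles 95, 82; min = 82
  Partition 2: {47} vs {95,35} -> bundles 47, 130; min = 47
  Partition 3: {35} vs {95,47} -> bundles 35, 142; min = 35
Step 3: MMS = max(82, 47, 35) = 82

82


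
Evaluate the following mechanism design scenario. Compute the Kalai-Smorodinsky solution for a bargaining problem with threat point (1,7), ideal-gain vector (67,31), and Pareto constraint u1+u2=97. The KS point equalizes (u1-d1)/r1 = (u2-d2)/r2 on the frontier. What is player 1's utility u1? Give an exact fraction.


Step 1: At the KS point, (u1-d1)/r1 = (u2-d2)/r2 = t and u1+u2 = 97
Step 2: u1 = d1 + r1*t and u2 = d2 + r2*t, so (d1 + r1*t) + (d2 + r2*t) = 97
Step 3: t = (97 - 1 - 7)/(67 + 31) = 89/98
Step 4: u1 = d1 + r1*t = 1 + 67 * 89/98 = 6061/98
Step 5: (Check: u2 = d2 + r2*t = 3445/98; u1+u2 = 6061/98 + 3445/98 = 97, on the frontier.)

6061/98


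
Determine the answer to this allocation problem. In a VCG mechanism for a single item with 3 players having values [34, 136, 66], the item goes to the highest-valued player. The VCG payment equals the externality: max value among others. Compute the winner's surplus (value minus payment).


Step 1: The winner is the agent with the highest value: agent 1 with value 136
Step 2: Values of other agents: [34, 66]
Step 3: VCG payment = max of others' values = 66
Step 4: Surplus = 136 - 66 = 70

70


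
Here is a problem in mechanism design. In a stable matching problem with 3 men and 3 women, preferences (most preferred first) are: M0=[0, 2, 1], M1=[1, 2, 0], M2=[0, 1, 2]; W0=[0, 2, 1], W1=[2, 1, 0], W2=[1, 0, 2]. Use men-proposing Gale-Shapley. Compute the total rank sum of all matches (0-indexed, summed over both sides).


Step 1: Run Gale-Shapley (men propose, women hold best offer):
  M0 proposes to W0; she accepts
  M1 proposes to W1; she accepts
  M2 proposes to W0; rejected
  M2 proposes to W1; she switches from M1
  M1 proposes to W2; she accepts
Step 2: Final matching: W0-M0, W1-M2, W2-M1
Step 3: 0-indexed ranks (man's rank of his match, then woman's): 0 + 0 + 1 + 0 + 1 + 0
Step 4: Total rank sum = 2

2


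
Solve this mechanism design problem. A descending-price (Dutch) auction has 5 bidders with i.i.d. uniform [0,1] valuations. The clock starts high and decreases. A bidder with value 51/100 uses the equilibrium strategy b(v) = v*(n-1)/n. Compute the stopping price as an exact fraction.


Step 1: Dutch auctions are strategically equivalent to first-price auctions
Step 2: The equilibrium bid is b(v) = v*(n-1)/n
Step 3: b = 51/100 * 4/5
Step 4: b = 51/125

51/125


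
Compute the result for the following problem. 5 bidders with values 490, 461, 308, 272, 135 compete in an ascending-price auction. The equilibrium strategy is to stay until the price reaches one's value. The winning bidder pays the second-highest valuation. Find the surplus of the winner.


Step 1: Identify the highest value: 490
Step 2: Identify the second-highest value: 461
Step 3: The final price = second-highest value = 461
Step 4: Surplus = 490 - 461 = 29

29


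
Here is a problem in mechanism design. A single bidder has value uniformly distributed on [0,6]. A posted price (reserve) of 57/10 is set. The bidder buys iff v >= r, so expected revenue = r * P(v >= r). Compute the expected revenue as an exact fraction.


Step 1: Posted price r = 57/10, value support [0,6]
Step 2: P(v >= r) = (6 - 57/10)/6 = 1/20
Step 3: Expected revenue = r * P(v >= r) = 57/10 * 1/20
Step 4: Revenue = 57/200

57/200


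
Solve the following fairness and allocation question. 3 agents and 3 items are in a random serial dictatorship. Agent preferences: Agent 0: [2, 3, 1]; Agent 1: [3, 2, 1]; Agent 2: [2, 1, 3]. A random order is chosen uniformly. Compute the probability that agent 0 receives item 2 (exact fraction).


Step 1: Agent 0 wants item 2
Step 2: There are 6 possible orderings of agents
Step 3: In 3 orderings, agent 0 gets item 2
Step 4: Probability = 3/6 = 1/2

1/2


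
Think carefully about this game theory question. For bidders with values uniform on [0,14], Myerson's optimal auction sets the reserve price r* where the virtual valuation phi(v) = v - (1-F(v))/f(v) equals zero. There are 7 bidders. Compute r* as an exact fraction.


Step 1: For U[0,14], F(v) = v/14 and f(v) = 1/14
Step 2: phi(v) = v - (1 - v/14)/(1/14) = v - (14 - v) = 2v - 14
Step 3: Set phi(r*) = 0: 2r* - 14 = 0
Step 4: r* = 14/2 = 7 (the number of bidders n = 7 does not enter)

7


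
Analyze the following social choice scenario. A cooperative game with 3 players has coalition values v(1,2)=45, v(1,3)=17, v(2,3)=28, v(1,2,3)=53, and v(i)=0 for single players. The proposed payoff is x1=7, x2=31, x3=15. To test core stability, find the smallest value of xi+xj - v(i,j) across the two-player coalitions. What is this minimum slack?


Step 1: Slack for coalition (1,2): x1+x2 - v12 = 38 - 45 = -7
Step 2: Slack for coalition (1,3): x1+x3 - v13 = 22 - 17 = 5
Step 3: Slack for coalition (2,3): x2+x3 - v23 = 46 - 28 = 18
Step 4: Minimum slack = min(-7, 5, 18) = -7, attained by (1,2); coalition (1,2) can block (slack < 0), so the allocation is not in the core

-7


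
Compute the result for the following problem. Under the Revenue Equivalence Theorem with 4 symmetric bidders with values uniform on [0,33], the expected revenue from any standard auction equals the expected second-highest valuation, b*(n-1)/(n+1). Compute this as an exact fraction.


Step 1: By Revenue Equivalence, expected revenue = b*(n-1)/(n+1)
Step 2: Substituting n = 4, b = 33
Step 3: Revenue = 33*(4-1)/(4+1) = 33*3/5
Step 4: Revenue = 99/5

99/5


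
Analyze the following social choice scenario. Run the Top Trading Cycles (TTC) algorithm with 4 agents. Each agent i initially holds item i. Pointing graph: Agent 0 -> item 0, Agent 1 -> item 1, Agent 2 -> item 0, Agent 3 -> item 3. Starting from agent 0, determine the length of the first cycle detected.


Step 1: Trace the pointer graph from agent 0: 0 -> 0
Step 2: A cycle is detected when we revisit agent 0
Step 3: The cycle is: 0 -> 0
Step 4: Cycle length = 1

1


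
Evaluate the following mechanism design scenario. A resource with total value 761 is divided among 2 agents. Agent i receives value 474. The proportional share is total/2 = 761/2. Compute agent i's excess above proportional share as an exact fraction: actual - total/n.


Step 1: Proportional share = 761/2
Step 2: Agent's actual allocation = 474
Step 3: Excess = 474 - 761/2 = 187/2

187/2


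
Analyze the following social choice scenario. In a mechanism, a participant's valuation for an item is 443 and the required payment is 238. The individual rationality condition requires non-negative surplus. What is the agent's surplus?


Step 1: Surplus = value - payment = 443 - 238 = 205
Step 2: IR is satisfied (surplus >= 0)

205


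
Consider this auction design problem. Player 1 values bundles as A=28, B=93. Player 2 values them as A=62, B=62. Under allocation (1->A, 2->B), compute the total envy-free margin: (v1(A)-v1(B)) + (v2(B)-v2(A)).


Step 1: Player 1's margin = v1(A) - v1(B) = 28 - 93 = -65
Step 2: Player 2's margin = v2(B) - v2(A) = 62 - 62 = 0
Step 3: Total margin = -65 + 0 = -65

-65


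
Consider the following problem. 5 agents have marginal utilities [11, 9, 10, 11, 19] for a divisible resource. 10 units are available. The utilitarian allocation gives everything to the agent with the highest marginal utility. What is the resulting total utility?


Step 1: The marginal utilities are [11, 9, 10, 11, 19]
Step 2: The highest marginal utility is 19
Step 3: All 10 units go to that agent
Step 4: Total utility = 19 * 10 = 190

190


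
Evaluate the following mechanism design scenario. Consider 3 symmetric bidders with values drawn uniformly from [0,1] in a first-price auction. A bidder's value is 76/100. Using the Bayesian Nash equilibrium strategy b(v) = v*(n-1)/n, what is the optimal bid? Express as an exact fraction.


Step 1: The symmetric BNE bidding function is b(v) = v * (n-1) / n
Step 2: Substitute v = 19/25 and n = 3
Step 3: b = 19/25 * 2/3
Step 4: b = 38/75

38/75


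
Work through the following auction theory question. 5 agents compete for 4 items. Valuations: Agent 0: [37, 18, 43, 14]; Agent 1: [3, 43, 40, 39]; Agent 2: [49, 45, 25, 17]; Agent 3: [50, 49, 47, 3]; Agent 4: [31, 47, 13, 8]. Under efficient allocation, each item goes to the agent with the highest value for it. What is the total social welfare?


Step 1: For each item, find the maximum value among all agents.
Step 2: Item 0 -> Agent 3 (value 50)
Step 3: Item 1 -> Agent 3 (value 49)
Step 4: Item 2 -> Agent 3 (value 47)
Step 5: Item 3 -> Agent 1 (value 39)
Step 6: Total welfare = 50 + 49 + 47 + 39 = 185

185


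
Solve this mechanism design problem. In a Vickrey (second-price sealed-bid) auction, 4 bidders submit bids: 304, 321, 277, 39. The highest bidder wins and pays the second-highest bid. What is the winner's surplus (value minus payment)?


Step 1: Sort bids in descending order: 321, 304, 277, 39
Step 2: The winning bid is the highest: 321
Step 3: The payment equals the second-highest bid: 304
Step 4: Surplus = winner's bid - payment = 321 - 304 = 17

17


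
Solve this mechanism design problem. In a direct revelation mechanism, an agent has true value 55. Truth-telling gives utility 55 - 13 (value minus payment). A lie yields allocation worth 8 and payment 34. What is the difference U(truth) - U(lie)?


Step 1: U(truth) = value - payment = 55 - 13 = 42
Step 2: U(lie) = allocation - payment = 8 - 34 = -26
Step 3: IC gap = 42 - (-26) = 68

68


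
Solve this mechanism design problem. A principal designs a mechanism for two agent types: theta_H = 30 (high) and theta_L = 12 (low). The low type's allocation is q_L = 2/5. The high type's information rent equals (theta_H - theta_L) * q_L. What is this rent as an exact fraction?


Step 1: theta_H - theta_L = 30 - 12 = 18
Step 2: Information rent = (theta_H - theta_L) * q_L
Step 3: = 18 * 2/5
Step 4: = 36/5

36/5


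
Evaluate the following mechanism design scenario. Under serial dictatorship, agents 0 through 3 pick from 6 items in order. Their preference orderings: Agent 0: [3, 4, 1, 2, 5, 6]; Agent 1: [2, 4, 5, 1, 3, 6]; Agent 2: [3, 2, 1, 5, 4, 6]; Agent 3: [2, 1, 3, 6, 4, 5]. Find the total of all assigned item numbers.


Step 1: Agent 0 picks item 3
Step 2: Agent 1 picks item 2
Step 3: Agent 2 picks item 1
Step 4: Agent 3 picks item 6
Step 5: Sum = 3 + 2 + 1 + 6 = 12

12


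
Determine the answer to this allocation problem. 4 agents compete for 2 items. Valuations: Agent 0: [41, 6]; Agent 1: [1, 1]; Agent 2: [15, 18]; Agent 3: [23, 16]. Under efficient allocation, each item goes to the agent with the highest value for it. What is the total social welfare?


Step 1: For each item, find the maximum value among all agents.
Step 2: Item 0 -> Agent 0 (value 41)
Step 3: Item 1 -> Agent 2 (value 18)
Step 4: Total welfare = 41 + 18 = 59

59


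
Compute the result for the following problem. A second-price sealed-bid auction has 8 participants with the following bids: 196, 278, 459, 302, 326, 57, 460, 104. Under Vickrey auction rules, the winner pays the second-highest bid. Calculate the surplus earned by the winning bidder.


Step 1: Sort bids in descending order: 460, 459, 326, 302, 278, 196, 104, 57
Step 2: The winning bid is the highest: 460
Step 3: The payment equals the second-highest bid: 459
Step 4: Surplus = winner's bid - payment = 460 - 459 = 1

1


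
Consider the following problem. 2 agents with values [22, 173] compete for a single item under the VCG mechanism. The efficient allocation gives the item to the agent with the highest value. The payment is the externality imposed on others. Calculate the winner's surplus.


Step 1: The winner is the agent with the highest value: agent 1 with value 173
Step 2: Values of other agents: [22]
Step 3: VCG payment = max of others' values = 22
Step 4: Surplus = 173 - 22 = 151

151


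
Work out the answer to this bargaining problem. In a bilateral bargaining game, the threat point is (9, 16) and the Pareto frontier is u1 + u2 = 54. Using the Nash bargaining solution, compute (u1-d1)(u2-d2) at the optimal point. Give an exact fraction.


Step 1: The Nash solution splits surplus symmetrically above the disagreement point
Step 2: u1 = (total + d1 - d2)/2 = (54 + 9 - 16)/2 = 47/2
Step 3: u2 = (total - d1 + d2)/2 = (54 - 9 + 16)/2 = 61/2
Step 4: Nash product = (47/2 - 9) * (61/2 - 16)
Step 5: = 29/2 * 29/2 = 841/4

841/4


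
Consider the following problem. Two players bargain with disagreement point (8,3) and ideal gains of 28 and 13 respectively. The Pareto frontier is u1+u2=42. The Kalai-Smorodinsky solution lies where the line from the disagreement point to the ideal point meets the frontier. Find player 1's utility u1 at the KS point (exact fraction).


Step 1: At the KS point, (u1-d1)/r1 = (u2-d2)/r2 = t and u1+u2 = 42
Step 2: u1 = d1 + r1*t and u2 = d2 + r2*t, so (d1 + r1*t) + (d2 + r2*t) = 42
Step 3: t = (42 - 8 - 3)/(28 + 13) = 31/41
Step 4: u1 = d1 + r1*t = 8 + 28 * 31/41 = 1196/41
Step 5: (Check: u2 = d2 + r2*t = 526/41; u1+u2 = 1196/41 + 526/41 = 42, on the frontier.)

1196/41


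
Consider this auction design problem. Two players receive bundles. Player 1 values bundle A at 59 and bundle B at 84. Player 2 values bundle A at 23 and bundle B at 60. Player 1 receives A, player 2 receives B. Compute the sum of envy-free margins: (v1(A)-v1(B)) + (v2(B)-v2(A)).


Step 1: Player 1's margin = v1(A) - v1(B) = 59 - 84 = -25
Step 2: Player 2's margin = v2(B) - v2(A) = 60 - 23 = 37
Step 3: Total margin = -25 + 37 = 12

12


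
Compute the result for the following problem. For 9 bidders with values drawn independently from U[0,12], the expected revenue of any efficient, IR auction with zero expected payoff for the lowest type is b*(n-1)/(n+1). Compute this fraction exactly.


Step 1: By Revenue Equivalence, expected revenue = b*(n-1)/(n+1)
Step 2: Substituting n = 9, b = 12
Step 3: Revenue = 12*(9-1)/(9+1) = 12*8/10
Step 4: Revenue = 96/10 = 48/5

48/5


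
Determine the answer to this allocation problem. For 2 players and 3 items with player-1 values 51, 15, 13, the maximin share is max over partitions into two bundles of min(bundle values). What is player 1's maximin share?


Step 1: Item values = 51, 15, 13
Step 2: Enumerate all 2-bundle partitions and take the smaller bundle:
  Partition 1: {51} vs {15,13} -> bundles 51, 28; min = 28
  Partition 2: {15} vs {51,13} -> bundles 15, 64; min = 15
  Partition 3: {13} vs {51,15} -> bundles 13, 66; min = 13
Step 3: MMS = max(28, 15, 13) = 28

28


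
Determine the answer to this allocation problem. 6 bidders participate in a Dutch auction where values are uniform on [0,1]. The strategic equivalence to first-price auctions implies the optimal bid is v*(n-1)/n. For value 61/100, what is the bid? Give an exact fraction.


Step 1: Dutch auctions are strategically equivalent to first-price auctions
Step 2: The equilibrium bid is b(v) = v*(n-1)/n
Step 3: b = 61/100 * 5/6
Step 4: b = 61/120

61/120


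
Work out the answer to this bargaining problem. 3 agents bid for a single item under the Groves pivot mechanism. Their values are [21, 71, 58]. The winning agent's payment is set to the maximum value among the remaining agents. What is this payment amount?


Step 1: The efficient winner is agent 1 with value 71
Step 2: Other agents' values: [21, 58]
Step 3: Pivot payment = max(others) = 58
Step 4: The winner pays 58

58


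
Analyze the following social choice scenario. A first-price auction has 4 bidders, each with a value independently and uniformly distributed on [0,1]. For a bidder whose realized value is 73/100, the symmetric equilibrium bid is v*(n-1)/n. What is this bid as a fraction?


Step 1: The symmetric BNE bidding function is b(v) = v * (n-1) / n
Step 2: Substitute v = 73/100 and n = 4
Step 3: b = 73/100 * 3/4
Step 4: b = 219/400

219/400


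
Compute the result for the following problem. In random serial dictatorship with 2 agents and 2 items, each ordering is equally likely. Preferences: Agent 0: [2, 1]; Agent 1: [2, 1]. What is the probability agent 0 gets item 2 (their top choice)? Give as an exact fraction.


Step 1: Agent 0 wants item 2
Step 2: There are 2 possible orderings of agents
Step 3: In 1 orderings, agent 0 gets item 2
Step 4: Probability = 1/2

1/2


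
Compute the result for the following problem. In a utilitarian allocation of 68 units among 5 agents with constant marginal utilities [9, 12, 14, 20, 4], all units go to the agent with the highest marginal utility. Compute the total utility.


Step 1: The marginal utilities are [9, 12, 14, 20, 4]
Step 2: The highest marginal utility is 20
Step 3: All 68 units go to that agent
Step 4: Total utility = 20 * 68 = 1360

1360


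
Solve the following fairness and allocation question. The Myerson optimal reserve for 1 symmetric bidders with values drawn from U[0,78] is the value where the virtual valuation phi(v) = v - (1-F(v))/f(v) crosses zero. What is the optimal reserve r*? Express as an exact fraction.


Step 1: For U[0,78], F(v) = v/78 and f(v) = 1/78
Step 2: phi(v) = v - (1 - v/78)/(1/78) = v - (78 - v) = 2v - 78
Step 3: Set phi(r*) = 0: 2r* - 78 = 0
Step 4: r* = 78/2 = 39 (the number of bidders n = 1 does not enter)

39


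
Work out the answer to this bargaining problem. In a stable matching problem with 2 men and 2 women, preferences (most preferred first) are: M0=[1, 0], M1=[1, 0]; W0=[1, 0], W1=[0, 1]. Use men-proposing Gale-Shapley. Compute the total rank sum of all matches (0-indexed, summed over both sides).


Step 1: Run Gale-Shapley (men propose, women hold best offer):
  M0 proposes to W1; she accepts
  M1 proposes to W1; rejected
  M1 proposes to W0; she accepts
Step 2: Final matching: W0-M1, W1-M0
Step 3: 0-indexed ranks (man's rank of his match, then woman's): 1 + 0 + 0 + 0
Step 4: Total rank sum = 1

1


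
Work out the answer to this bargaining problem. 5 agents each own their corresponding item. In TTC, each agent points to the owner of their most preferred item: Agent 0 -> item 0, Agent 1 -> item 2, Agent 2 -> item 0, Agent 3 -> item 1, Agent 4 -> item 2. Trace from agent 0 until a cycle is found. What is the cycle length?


Step 1: Trace the pointer graph from agent 0: 0 -> 0
Step 2: A cycle is detected when we revisit agent 0
Step 3: The cycle is: 0 -> 0
Step 4: Cycle length = 1

1


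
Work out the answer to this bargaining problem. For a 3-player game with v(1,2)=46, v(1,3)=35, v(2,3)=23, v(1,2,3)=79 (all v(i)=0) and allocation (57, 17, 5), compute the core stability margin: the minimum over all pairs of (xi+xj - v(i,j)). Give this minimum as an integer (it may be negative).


Step 1: Slack for coalition (1,2): x1+x2 - v12 = 74 - 46 = 28
Step 2: Slack for coalition (1,3): x1+x3 - v13 = 62 - 35 = 27
Step 3: Slack for coalition (2,3): x2+x3 - v23 = 22 - 23 = -1
Step 4: Minimum slack = min(28, 27, -1) = -1, attained by (2,3); coalition (2,3) can block (slack < 0), so the allocation is not in the core

-1


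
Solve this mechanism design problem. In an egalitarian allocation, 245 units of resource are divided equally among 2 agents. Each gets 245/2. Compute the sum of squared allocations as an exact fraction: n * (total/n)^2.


Step 1: Each agent's share = 245/2
Step 2: Square of each share = (245/2)^2 = 60025/4
Step 3: Sum of squares = 2 * 60025/4 = 60025/2

60025/2


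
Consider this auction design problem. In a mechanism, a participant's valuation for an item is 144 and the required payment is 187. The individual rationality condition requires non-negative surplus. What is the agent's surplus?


Step 1: Surplus = value - payment = 144 - 187 = -43
Step 2: IR is violated (surplus < 0)

-43


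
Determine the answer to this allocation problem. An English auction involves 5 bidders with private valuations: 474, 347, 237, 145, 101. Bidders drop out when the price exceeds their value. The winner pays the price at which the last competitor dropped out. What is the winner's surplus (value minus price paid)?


Step 1: Identify the highest value: 474
Step 2: Identify the second-highest value: 347
Step 3: The final price = second-highest value = 347
Step 4: Surplus = 474 - 347 = 127

127


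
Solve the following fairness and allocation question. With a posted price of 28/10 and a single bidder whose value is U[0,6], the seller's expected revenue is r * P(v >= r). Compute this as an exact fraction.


Step 1: Posted price r = 14/5, value support [0,6]
Step 2: P(v >= r) = (6 - 14/5)/6 = 8/15
Step 3: Expected revenue = r * P(v >= r) = 14/5 * 8/15
Step 4: Revenue = 112/75

112/75


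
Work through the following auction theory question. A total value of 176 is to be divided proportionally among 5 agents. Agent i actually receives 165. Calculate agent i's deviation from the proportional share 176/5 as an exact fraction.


Step 1: Proportional share = 176/5
Step 2: Agent's actual allocation = 165
Step 3: Excess = 165 - 176/5 = 649/5

649/5


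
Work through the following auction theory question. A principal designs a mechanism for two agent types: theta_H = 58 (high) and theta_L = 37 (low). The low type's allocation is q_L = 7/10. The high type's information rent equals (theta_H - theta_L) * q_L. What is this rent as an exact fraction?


Step 1: theta_H - theta_L = 58 - 37 = 21
Step 2: Information rent = (theta_H - theta_L) * q_L
Step 3: = 21 * 7/10
Step 4: = 147/10

147/10


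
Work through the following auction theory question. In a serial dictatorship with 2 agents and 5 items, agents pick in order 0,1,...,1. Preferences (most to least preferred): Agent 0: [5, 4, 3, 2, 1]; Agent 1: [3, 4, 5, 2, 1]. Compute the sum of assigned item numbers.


Step 1: Agent 0 picks item 5
Step 2: Agent 1 picks item 3
Step 3: Sum = 5 + 3 = 8

8


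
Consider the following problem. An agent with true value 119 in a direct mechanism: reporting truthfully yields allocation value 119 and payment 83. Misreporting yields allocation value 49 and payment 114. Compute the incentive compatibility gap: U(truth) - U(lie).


Step 1: U(truth) = value - payment = 119 - 83 = 36
Step 2: U(lie) = allocation - payment = 49 - 114 = -65
Step 3: IC gap = 36 - (-65) = 101

101


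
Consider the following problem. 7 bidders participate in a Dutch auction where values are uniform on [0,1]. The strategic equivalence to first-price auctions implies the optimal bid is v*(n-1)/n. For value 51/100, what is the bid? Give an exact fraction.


Step 1: Dutch auctions are strategically equivalent to first-price auctions
Step 2: The equilibrium bid is b(v) = v*(n-1)/n
Step 3: b = 51/100 * 6/7
Step 4: b = 153/350

153/350


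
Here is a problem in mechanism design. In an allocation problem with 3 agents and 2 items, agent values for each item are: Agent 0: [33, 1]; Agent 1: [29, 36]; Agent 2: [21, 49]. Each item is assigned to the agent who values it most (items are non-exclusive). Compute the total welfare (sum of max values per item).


Step 1: For each item, find the maximum value among all agents.
Step 2: Item 0 -> Agent 0 (value 33)
Step 3: Item 1 -> Agent 2 (value 49)
Step 4: Total welfare = 33 + 49 = 82

82


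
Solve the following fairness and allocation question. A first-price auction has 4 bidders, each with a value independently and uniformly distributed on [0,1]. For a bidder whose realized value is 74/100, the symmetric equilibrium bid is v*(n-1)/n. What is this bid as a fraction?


Step 1: The symmetric BNE bidding function is b(v) = v * (n-1) / n
Step 2: Substitute v = 37/50 and n = 4
Step 3: b = 37/50 * 3/4
Step 4: b = 111/200

111/200


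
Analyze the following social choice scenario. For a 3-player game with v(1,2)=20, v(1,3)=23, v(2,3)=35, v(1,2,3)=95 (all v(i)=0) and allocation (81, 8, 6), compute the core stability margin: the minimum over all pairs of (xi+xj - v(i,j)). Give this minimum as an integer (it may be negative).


Step 1: Slack for coalition (1,2): x1+x2 - v12 = 89 - 20 = 69
Step 2: Slack for coalition (1,3): x1+x3 - v13 = 87 - 23 = 64
Step 3: Slack for coalition (2,3): x2+x3 - v23 = 14 - 35 = -21
Step 4: Minimum slack = min(69, 64, -21) = -21, attained by (2,3); coalition (2,3) can block (slack < 0), so the allocation is not in the core

-21


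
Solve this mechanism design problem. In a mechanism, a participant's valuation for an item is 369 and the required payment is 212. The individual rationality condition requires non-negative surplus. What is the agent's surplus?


Step 1: Surplus = value - payment = 369 - 212 = 157
Step 2: IR is satisfied (surplus >= 0)

157


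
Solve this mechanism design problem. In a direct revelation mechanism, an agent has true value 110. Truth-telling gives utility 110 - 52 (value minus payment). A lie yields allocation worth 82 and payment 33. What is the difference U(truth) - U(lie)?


Step 1: U(truth) = value - payment = 110 - 52 = 58
Step 2: U(lie) = allocation - payment = 82 - 33 = 49
Step 3: IC gap = 58 - 49 = 9

9


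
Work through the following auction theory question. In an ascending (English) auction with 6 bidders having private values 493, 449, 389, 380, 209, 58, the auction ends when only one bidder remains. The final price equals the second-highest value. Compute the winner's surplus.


Step 1: Identify the highest value: 493
Step 2: Identify the second-highest value: 449
Step 3: The final price = second-highest value = 449
Step 4: Surplus = 493 - 449 = 44

44


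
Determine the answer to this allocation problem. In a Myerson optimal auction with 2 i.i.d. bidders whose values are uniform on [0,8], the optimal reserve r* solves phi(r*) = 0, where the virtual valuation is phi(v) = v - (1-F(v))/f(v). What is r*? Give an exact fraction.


Step 1: For U[0,8], F(v) = v/8 and f(v) = 1/8
Step 2: phi(v) = v - (1 - v/8)/(1/8) = v - (8 - v) = 2v - 8
Step 3: Set phi(r*) = 0: 2r* - 8 = 0
Step 4: r* = 8/2 = 4 (the number of bidders n = 2 does not enter)

4


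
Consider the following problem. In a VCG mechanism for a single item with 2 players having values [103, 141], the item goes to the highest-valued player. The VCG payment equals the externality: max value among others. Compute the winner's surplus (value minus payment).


Step 1: The winner is the agent with the highest value: agent 1 with value 141
Step 2: Values of other agents: [103]
Step 3: VCG payment = max of others' values = 103
Step 4: Surplus = 141 - 103 = 38

38


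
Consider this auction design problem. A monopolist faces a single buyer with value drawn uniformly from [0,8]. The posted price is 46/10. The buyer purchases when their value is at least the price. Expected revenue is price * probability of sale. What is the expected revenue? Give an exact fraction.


Step 1: Posted price r = 23/5, value support [0,8]
Step 2: P(v >= r) = (8 - 23/5)/8 = 17/40
Step 3: Expected revenue = r * P(v >= r) = 23/5 * 17/40
Step 4: Revenue = 391/200

391/200


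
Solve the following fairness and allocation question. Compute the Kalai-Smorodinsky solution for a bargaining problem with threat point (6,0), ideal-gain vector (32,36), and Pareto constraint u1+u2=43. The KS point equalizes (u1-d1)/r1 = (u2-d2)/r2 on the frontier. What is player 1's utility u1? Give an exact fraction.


Step 1: At the KS point, (u1-d1)/r1 = (u2-d2)/r2 = t and u1+u2 = 43
Step 2: u1 = d1 + r1*t and u2 = d2 + r2*t, so (d1 + r1*t) + (d2 + r2*t) = 43
Step 3: t = (43 - 6 - 0)/(32 + 36) = 37/68
Step 4: u1 = d1 + r1*t = 6 + 32 * 37/68 = 398/17
Step 5: (Check: u2 = d2 + r2*t = 333/17; u1+u2 = 398/17 + 333/17 = 43, on the frontier.)

398/17


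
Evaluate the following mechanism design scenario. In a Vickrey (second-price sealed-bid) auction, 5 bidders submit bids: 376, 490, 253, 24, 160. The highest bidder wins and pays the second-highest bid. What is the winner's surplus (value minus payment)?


Step 1: Sort bids in descending order: 490, 376, 253, 160, 24
Step 2: The winning bid is the highest: 490
Step 3: The payment equals the second-highest bid: 376
Step 4: Surplus = winner's bid - payment = 490 - 376 = 114

114


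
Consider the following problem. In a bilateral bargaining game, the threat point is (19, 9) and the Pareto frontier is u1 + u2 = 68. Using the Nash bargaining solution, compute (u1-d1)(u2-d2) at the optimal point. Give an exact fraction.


Step 1: The Nash solution splits surplus symmetrically above the disagreement point
Step 2: u1 = (total + d1 - d2)/2 = (68 + 19 - 9)/2 = 39
Step 3: u2 = (total - d1 + d2)/2 = (68 - 19 + 9)/2 = 29
Step 4: Nash product = (39 - 19) * (29 - 9)
Step 5: = 20 * 20 = 400

400


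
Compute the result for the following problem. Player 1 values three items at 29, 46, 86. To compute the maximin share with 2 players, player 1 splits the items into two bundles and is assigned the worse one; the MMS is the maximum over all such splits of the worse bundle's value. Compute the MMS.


Step 1: Item values = 29, 46, 86
Step 2: Enumerate all 2-bundle partitions and take the smaller bundle:
  Partition 1: {29} vs {46,86} -> bundles 29, 132; min = 29
  Partition 2: {46} vs {29,86} -> bundles 46, 115; min = 46
  Partition 3: {86} vs {29,46} -> bundles 86, 75; min = 75
Step 3: MMS = max(29, 46, 75) = 75

75


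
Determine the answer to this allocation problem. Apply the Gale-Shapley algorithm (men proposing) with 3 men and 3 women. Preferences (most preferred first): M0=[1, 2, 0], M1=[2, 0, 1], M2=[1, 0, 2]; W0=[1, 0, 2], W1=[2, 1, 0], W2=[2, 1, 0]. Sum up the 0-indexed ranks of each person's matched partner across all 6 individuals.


Step 1: Run Gale-Shapley (men propose, women hold best offer):
  M0 proposes to W1; she accepts
  M1 proposes to W2; she accepts
  M2 proposes to W1; she switches from M0
  M0 proposes to W2; rejected
  M0 proposes to W0; she accepts
Step 2: Final matching: W0-M0, W1-M2, W2-M1
Step 3: 0-indexed ranks (man's rank of his match, then woman's): 2 + 1 + 0 + 0 + 0 + 1
Step 4: Total rank sum = 4

4


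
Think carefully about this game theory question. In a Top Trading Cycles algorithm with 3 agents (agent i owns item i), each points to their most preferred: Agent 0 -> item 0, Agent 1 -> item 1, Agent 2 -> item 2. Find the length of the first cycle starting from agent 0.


Step 1: Trace the pointer graph from agent 0: 0 -> 0
Step 2: A cycle is detected when we revisit agent 0
Step 3: The cycle is: 0 -> 0
Step 4: Cycle length = 1

1


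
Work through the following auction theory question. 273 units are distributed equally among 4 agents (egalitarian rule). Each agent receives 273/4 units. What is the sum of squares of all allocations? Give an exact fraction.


Step 1: Each agent's share = 273/4
Step 2: Square of each share = (273/4)^2 = 74529/16
Step 3: Sum of squares = 4 * 74529/16 = 74529/4

74529/4


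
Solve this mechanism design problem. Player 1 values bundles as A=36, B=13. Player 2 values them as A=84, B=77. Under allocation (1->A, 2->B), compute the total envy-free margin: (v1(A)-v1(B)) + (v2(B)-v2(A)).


Step 1: Player 1's margin = v1(A) - v1(B) = 36 - 13 = 23
Step 2: Player 2's margin = v2(B) - v2(A) = 77 - 84 = -7
Step 3: Total margin = 23 + -7 = 16

16


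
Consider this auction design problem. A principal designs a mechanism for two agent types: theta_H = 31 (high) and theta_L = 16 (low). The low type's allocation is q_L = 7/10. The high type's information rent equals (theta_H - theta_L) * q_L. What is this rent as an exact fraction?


Step 1: theta_H - theta_L = 31 - 16 = 15
Step 2: Information rent = (theta_H - theta_L) * q_L
Step 3: = 15 * 7/10
Step 4: = 21/2

21/2


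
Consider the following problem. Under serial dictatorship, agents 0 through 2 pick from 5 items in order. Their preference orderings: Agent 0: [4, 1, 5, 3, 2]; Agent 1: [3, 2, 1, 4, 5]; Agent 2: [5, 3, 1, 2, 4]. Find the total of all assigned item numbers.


Step 1: Agent 0 picks item 4
Step 2: Agent 1 picks item 3
Step 3: Agent 2 picks item 5
Step 4: Sum = 4 + 3 + 5 = 12

12


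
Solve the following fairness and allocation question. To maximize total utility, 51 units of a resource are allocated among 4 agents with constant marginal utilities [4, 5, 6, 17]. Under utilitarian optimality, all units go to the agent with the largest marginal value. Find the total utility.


Step 1: The marginal utilities are [4, 5, 6, 17]
Step 2: The highest marginal utility is 17
Step 3: All 51 units go to that agent
Step 4: Total utility = 17 * 51 = 867

867


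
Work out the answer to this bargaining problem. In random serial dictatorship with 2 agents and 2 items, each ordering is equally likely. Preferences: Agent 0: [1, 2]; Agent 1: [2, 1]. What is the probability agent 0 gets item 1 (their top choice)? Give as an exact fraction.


Step 1: Agent 0 wants item 1
Step 2: There are 2 possible orderings of agents
Step 3: In 2 orderings, agent 0 gets item 1
Step 4: Probability = 2/2 = 1

1
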